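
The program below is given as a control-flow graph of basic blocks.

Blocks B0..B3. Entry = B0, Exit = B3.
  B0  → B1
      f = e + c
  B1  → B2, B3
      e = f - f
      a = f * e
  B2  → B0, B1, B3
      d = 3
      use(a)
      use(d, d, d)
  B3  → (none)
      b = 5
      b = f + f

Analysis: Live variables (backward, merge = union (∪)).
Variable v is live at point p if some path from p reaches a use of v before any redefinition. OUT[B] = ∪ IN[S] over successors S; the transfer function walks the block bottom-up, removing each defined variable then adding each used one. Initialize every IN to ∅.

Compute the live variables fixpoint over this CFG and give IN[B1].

Converged values:
  B0: | IN={c, e} | OUT={c, f}
  B1: | IN={c, f} | OUT={a, c, e, f}
  B2: | IN={a, c, e, f} | OUT={c, e, f}
  B3: | IN={f} | OUT={}

Merge at B1: OUT[B1] = IN[B2] ⊔ IN[B3] = {a, c, e, f}
Applying B1's transfer function to that OUT value gives IN[B1] (row B1 above).

Answer: {c, f}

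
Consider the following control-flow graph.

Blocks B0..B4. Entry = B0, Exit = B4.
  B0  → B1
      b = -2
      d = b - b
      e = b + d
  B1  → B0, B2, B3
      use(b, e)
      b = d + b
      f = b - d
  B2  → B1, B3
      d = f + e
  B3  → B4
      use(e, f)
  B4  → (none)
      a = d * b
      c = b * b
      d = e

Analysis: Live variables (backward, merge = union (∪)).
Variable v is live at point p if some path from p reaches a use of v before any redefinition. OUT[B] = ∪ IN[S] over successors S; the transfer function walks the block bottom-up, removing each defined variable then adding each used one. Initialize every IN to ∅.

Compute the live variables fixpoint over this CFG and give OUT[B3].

Answer: {b, d, e}

Derivation:
Converged values:
  B0:  IN={}  OUT={b, d, e}
  B1:  IN={b, d, e}  OUT={b, d, e, f}
  B2:  IN={b, e, f}  OUT={b, d, e, f}
  B3:  IN={b, d, e, f}  OUT={b, d, e}
  B4:  IN={b, d, e}  OUT={}

Merge at B3: OUT[B3] = IN[B4] = {b, d, e}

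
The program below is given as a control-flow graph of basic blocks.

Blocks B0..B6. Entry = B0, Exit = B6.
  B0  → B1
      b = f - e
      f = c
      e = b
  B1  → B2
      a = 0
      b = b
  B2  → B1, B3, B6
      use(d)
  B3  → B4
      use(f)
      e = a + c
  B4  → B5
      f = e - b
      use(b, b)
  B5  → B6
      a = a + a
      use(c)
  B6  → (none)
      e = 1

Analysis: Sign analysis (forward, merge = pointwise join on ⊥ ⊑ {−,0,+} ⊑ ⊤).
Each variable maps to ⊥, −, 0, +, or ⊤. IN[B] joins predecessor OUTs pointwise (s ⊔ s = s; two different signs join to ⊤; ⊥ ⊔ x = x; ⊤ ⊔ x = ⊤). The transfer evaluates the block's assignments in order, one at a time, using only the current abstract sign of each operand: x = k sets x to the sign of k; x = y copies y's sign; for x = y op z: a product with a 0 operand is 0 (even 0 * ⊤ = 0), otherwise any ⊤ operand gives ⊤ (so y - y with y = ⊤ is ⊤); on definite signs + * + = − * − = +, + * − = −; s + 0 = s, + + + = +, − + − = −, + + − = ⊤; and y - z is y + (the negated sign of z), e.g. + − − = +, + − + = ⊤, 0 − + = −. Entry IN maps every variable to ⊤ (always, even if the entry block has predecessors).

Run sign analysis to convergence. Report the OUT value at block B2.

Fixpoint table:
  B0:  IN=(all ⊤)  OUT=(all ⊤)
  B1:  IN=(all ⊤)  OUT={a:0; rest ⊤}
  B2:  IN={a:0; rest ⊤}  OUT={a:0; rest ⊤}
  B3:  IN={a:0; rest ⊤}  OUT={a:0; rest ⊤}
  B4:  IN={a:0; rest ⊤}  OUT={a:0; rest ⊤}
  B5:  IN={a:0; rest ⊤}  OUT={a:0; rest ⊤}
  B6:  IN={a:0; rest ⊤}  OUT={a:0, e:+; rest ⊤}

Merge at B2: IN[B2] = OUT[B1] = {a: 0, b: ⊤, c: ⊤, d: ⊤, e: ⊤, f: ⊤}
Applying B2's transfer function to that IN value gives OUT[B2] (row B2 above).

Answer: {a: 0, b: ⊤, c: ⊤, d: ⊤, e: ⊤, f: ⊤}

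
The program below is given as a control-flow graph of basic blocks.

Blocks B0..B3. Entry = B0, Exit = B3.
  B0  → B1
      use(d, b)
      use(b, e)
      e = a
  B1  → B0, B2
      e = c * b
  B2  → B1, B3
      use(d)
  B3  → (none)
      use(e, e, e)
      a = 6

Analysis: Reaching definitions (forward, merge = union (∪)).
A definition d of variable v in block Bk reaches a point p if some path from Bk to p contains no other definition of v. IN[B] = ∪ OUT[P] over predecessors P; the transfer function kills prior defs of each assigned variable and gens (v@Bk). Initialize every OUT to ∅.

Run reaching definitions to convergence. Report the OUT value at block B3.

Fixpoint table:
  B0:  IN={e@B1}  OUT={e@B0}
  B1:  IN={e@B0, e@B1}  OUT={e@B1}
  B2:  IN={e@B1}  OUT={e@B1}
  B3:  IN={e@B1}  OUT={a@B3, e@B1}

Merge at B3: IN[B3] = OUT[B2] = {e@B1}
Applying B3's transfer function to that IN value gives OUT[B3] (row B3 above).

Answer: {a@B3, e@B1}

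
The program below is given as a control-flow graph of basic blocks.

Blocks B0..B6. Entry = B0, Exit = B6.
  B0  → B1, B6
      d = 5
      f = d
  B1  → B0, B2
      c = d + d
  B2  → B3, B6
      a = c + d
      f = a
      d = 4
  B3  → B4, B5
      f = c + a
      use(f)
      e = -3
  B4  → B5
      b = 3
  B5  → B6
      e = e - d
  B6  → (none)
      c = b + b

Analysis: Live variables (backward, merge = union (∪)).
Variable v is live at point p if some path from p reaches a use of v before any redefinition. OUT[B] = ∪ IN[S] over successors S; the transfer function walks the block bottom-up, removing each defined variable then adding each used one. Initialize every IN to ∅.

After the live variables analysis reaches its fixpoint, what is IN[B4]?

Per-block solution:
  B0:  IN={b}  OUT={b, d}
  B1:  IN={b, d}  OUT={b, c, d}
  B2:  IN={b, c, d}  OUT={a, b, c, d}
  B3:  IN={a, b, c, d}  OUT={b, d, e}
  B4:  IN={d, e}  OUT={b, d, e}
  B5:  IN={b, d, e}  OUT={b}
  B6:  IN={b}  OUT={}

Merge at B4: OUT[B4] = IN[B5] = {b, d, e}
Applying B4's transfer function to that OUT value gives IN[B4] (row B4 above).

Answer: {d, e}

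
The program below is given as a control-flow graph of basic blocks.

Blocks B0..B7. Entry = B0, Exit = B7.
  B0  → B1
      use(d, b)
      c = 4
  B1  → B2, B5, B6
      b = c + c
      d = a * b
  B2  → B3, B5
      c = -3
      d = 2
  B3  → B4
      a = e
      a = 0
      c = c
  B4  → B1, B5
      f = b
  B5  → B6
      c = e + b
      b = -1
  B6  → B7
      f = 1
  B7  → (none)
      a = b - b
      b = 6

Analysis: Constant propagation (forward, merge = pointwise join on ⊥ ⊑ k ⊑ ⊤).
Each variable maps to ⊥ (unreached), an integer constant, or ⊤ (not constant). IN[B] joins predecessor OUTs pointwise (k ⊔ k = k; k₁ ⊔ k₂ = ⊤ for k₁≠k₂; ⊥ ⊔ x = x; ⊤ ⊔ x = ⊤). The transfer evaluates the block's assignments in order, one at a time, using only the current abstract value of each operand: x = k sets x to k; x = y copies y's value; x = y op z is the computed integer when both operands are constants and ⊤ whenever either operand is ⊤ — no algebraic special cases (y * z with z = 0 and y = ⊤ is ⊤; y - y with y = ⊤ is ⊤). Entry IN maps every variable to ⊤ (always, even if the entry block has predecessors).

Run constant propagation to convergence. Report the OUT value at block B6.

Fixpoint table:
  B0: | IN=(all ⊤) | OUT={c:4; rest ⊤}
  B1: | IN=(all ⊤) | OUT=(all ⊤)
  B2: | IN=(all ⊤) | OUT={c:-3, d:2; rest ⊤}
  B3: | IN={c:-3, d:2; rest ⊤} | OUT={a:0, c:-3, d:2; rest ⊤}
  B4: | IN={a:0, c:-3, d:2; rest ⊤} | OUT={a:0, c:-3, d:2; rest ⊤}
  B5: | IN=(all ⊤) | OUT={b:-1; rest ⊤}
  B6: | IN=(all ⊤) | OUT={f:1; rest ⊤}
  B7: | IN={f:1; rest ⊤} | OUT={b:6, f:1; rest ⊤}

Merge at B6: IN[B6] = OUT[B1] ⊔ OUT[B5] = {a: ⊤, b: ⊤, c: ⊤, d: ⊤, e: ⊤, f: ⊤}
Applying B6's transfer function to that IN value gives OUT[B6] (row B6 above).

Answer: {a: ⊤, b: ⊤, c: ⊤, d: ⊤, e: ⊤, f: 1}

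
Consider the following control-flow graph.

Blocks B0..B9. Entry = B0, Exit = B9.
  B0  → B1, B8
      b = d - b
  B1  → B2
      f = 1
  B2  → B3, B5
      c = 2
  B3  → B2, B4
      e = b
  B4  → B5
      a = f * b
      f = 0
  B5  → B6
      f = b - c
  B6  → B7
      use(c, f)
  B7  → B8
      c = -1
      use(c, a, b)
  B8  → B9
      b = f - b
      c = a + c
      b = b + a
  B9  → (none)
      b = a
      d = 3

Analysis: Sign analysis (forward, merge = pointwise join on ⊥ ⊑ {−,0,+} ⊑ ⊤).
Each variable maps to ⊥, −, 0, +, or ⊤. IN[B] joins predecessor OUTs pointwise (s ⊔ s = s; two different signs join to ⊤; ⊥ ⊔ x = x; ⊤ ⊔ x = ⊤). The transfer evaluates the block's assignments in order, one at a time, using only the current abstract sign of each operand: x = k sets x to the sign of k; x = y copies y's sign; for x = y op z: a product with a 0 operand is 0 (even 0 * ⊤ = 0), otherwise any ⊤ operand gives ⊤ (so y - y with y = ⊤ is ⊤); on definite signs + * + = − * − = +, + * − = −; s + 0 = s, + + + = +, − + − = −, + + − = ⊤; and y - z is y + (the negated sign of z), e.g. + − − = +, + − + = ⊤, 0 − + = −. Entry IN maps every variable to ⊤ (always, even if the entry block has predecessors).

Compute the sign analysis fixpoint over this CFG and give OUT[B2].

Answer: {a: ⊤, b: ⊤, c: +, d: ⊤, e: ⊤, f: +}

Trace:
Converged values:
  B0:  IN=(all ⊤)  OUT=(all ⊤)
  B1:  IN=(all ⊤)  OUT={f:+; rest ⊤}
  B2:  IN={f:+; rest ⊤}  OUT={c:+, f:+; rest ⊤}
  B3:  IN={c:+, f:+; rest ⊤}  OUT={c:+, f:+; rest ⊤}
  B4:  IN={c:+, f:+; rest ⊤}  OUT={c:+, f:0; rest ⊤}
  B5:  IN={c:+; rest ⊤}  OUT={c:+; rest ⊤}
  B6:  IN={c:+; rest ⊤}  OUT={c:+; rest ⊤}
  B7:  IN={c:+; rest ⊤}  OUT={c:-; rest ⊤}
  B8:  IN=(all ⊤)  OUT=(all ⊤)
  B9:  IN=(all ⊤)  OUT={d:+; rest ⊤}

Merge at B2: IN[B2] = OUT[B1] ⊔ OUT[B3] = {a: ⊤, b: ⊤, c: ⊤, d: ⊤, e: ⊤, f: +}
Applying B2's transfer function to that IN value gives OUT[B2] (row B2 above).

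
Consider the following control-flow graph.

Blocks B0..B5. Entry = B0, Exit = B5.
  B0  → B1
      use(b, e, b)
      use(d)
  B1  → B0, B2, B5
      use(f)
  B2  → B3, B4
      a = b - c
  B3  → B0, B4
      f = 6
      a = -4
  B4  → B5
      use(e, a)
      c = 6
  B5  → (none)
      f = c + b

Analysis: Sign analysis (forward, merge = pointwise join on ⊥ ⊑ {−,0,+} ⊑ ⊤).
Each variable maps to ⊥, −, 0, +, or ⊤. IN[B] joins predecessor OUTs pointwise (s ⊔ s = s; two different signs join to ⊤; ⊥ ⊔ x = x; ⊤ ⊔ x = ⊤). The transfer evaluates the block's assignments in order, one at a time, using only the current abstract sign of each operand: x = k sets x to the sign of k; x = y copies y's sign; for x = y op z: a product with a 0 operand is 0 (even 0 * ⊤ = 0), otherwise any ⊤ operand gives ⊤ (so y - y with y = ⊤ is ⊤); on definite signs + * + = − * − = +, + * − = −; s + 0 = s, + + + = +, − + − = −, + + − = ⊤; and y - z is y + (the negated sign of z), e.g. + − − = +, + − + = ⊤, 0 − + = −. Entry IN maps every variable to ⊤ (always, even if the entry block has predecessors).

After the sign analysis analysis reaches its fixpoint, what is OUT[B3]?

Converged values:
  B0:   IN=(all ⊤)   OUT=(all ⊤)
  B1:   IN=(all ⊤)   OUT=(all ⊤)
  B2:   IN=(all ⊤)   OUT=(all ⊤)
  B3:   IN=(all ⊤)   OUT={a:-, f:+; rest ⊤}
  B4:   IN=(all ⊤)   OUT={c:+; rest ⊤}
  B5:   IN=(all ⊤)   OUT=(all ⊤)

Merge at B3: IN[B3] = OUT[B2] = {a: ⊤, b: ⊤, c: ⊤, d: ⊤, e: ⊤, f: ⊤}
Applying B3's transfer function to that IN value gives OUT[B3] (row B3 above).

Answer: {a: -, b: ⊤, c: ⊤, d: ⊤, e: ⊤, f: +}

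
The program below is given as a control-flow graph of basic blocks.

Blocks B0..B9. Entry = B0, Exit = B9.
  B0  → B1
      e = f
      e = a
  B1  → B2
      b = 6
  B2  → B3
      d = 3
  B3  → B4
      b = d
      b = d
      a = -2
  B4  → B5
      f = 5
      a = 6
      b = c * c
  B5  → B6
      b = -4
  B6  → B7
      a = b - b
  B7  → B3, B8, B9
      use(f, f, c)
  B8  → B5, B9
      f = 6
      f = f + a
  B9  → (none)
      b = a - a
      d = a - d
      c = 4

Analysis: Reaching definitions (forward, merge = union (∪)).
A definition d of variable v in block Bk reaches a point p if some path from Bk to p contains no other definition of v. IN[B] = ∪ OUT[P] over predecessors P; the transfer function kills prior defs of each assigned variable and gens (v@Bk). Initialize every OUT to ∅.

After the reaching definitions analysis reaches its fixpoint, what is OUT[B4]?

Per-block solution:
  B0:  IN={}  OUT={e@B0}
  B1:  IN={e@B0}  OUT={b@B1, e@B0}
  B2:  IN={b@B1, e@B0}  OUT={b@B1, d@B2, e@B0}
  B3:  IN={a@B6, b@B1, b@B5, d@B2, e@B0, f@B4, f@B8}  OUT={a@B3, b@B3, d@B2, e@B0, f@B4, f@B8}
  B4:  IN={a@B3, b@B3, d@B2, e@B0, f@B4, f@B8}  OUT={a@B4, b@B4, d@B2, e@B0, f@B4}
  B5:  IN={a@B4, a@B6, b@B4, b@B5, d@B2, e@B0, f@B4, f@B8}  OUT={a@B4, a@B6, b@B5, d@B2, e@B0, f@B4, f@B8}
  B6:  IN={a@B4, a@B6, b@B5, d@B2, e@B0, f@B4, f@B8}  OUT={a@B6, b@B5, d@B2, e@B0, f@B4, f@B8}
  B7:  IN={a@B6, b@B5, d@B2, e@B0, f@B4, f@B8}  OUT={a@B6, b@B5, d@B2, e@B0, f@B4, f@B8}
  B8:  IN={a@B6, b@B5, d@B2, e@B0, f@B4, f@B8}  OUT={a@B6, b@B5, d@B2, e@B0, f@B8}
  B9:  IN={a@B6, b@B5, d@B2, e@B0, f@B4, f@B8}  OUT={a@B6, b@B9, c@B9, d@B9, e@B0, f@B4, f@B8}

Merge at B4: IN[B4] = OUT[B3] = {a@B3, b@B3, d@B2, e@B0, f@B4, f@B8}
Applying B4's transfer function to that IN value gives OUT[B4] (row B4 above).

Answer: {a@B4, b@B4, d@B2, e@B0, f@B4}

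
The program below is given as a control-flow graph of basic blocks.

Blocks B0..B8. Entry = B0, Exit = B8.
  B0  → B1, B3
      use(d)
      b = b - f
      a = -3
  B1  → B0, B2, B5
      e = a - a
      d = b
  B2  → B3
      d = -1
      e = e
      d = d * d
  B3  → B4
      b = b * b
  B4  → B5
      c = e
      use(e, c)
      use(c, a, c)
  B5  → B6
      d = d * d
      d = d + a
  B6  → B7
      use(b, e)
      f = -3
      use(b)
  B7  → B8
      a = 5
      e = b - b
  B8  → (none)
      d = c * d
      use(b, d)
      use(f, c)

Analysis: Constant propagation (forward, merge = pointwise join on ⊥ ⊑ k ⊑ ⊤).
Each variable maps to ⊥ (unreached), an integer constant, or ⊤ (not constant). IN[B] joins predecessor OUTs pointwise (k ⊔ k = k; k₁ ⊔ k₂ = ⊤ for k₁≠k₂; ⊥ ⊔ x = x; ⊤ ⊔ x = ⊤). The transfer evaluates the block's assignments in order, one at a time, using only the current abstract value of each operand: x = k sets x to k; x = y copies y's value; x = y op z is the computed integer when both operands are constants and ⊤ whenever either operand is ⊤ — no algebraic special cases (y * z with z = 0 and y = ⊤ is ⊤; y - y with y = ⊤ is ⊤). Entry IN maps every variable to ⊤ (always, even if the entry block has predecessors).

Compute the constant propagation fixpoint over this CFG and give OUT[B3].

Per-block solution:
  B0: | IN=(all ⊤) | OUT={a:-3; rest ⊤}
  B1: | IN={a:-3; rest ⊤} | OUT={a:-3, e:0; rest ⊤}
  B2: | IN={a:-3, e:0; rest ⊤} | OUT={a:-3, d:1, e:0; rest ⊤}
  B3: | IN={a:-3; rest ⊤} | OUT={a:-3; rest ⊤}
  B4: | IN={a:-3; rest ⊤} | OUT={a:-3; rest ⊤}
  B5: | IN={a:-3; rest ⊤} | OUT={a:-3; rest ⊤}
  B6: | IN={a:-3; rest ⊤} | OUT={a:-3, f:-3; rest ⊤}
  B7: | IN={a:-3, f:-3; rest ⊤} | OUT={a:5, f:-3; rest ⊤}
  B8: | IN={a:5, f:-3; rest ⊤} | OUT={a:5, f:-3; rest ⊤}

Merge at B3: IN[B3] = OUT[B0] ⊔ OUT[B2] = {a: -3, b: ⊤, c: ⊤, d: ⊤, e: ⊤, f: ⊤}
Applying B3's transfer function to that IN value gives OUT[B3] (row B3 above).

Answer: {a: -3, b: ⊤, c: ⊤, d: ⊤, e: ⊤, f: ⊤}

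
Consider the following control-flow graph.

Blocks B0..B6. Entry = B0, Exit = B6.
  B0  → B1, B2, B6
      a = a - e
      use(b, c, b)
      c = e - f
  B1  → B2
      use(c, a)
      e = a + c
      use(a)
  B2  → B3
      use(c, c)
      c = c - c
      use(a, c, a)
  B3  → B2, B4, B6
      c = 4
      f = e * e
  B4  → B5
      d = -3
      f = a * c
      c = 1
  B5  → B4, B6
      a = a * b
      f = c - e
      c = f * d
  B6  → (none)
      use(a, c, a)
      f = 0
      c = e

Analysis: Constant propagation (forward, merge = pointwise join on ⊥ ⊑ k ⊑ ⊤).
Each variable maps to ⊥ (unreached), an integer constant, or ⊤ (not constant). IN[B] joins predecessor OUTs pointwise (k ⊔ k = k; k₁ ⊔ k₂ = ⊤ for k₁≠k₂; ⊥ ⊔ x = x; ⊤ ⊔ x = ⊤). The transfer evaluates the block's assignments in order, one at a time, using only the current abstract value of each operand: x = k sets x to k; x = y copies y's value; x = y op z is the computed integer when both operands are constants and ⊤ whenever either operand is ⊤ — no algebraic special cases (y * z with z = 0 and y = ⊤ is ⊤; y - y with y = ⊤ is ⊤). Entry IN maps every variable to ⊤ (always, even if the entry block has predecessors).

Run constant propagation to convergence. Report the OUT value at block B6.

Converged values:
  B0:   IN=(all ⊤)   OUT=(all ⊤)
  B1:   IN=(all ⊤)   OUT=(all ⊤)
  B2:   IN=(all ⊤)   OUT=(all ⊤)
  B3:   IN=(all ⊤)   OUT={c:4; rest ⊤}
  B4:   IN=(all ⊤)   OUT={c:1, d:-3; rest ⊤}
  B5:   IN={c:1, d:-3; rest ⊤}   OUT={d:-3; rest ⊤}
  B6:   IN=(all ⊤)   OUT={f:0; rest ⊤}

Merge at B6: IN[B6] = OUT[B0] ⊔ OUT[B3] ⊔ OUT[B5] = {a: ⊤, b: ⊤, c: ⊤, d: ⊤, e: ⊤, f: ⊤}
Applying B6's transfer function to that IN value gives OUT[B6] (row B6 above).

Answer: {a: ⊤, b: ⊤, c: ⊤, d: ⊤, e: ⊤, f: 0}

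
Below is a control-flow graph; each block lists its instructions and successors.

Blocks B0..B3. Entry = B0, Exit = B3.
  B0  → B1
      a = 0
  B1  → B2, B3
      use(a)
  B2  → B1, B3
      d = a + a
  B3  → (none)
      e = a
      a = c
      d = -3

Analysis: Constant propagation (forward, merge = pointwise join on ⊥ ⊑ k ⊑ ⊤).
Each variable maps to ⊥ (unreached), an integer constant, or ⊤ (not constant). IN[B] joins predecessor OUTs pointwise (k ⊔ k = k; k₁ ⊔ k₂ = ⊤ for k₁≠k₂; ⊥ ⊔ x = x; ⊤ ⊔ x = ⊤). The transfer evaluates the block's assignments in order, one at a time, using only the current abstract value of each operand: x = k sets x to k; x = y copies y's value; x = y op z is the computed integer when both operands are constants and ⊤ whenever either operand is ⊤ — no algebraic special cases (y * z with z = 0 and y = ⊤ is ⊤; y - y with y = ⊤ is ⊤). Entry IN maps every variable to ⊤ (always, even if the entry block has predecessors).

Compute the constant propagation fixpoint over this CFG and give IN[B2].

Per-block solution:
  B0:   IN=(all ⊤)   OUT={a:0; rest ⊤}
  B1:   IN={a:0; rest ⊤}   OUT={a:0; rest ⊤}
  B2:   IN={a:0; rest ⊤}   OUT={a:0, d:0; rest ⊤}
  B3:   IN={a:0; rest ⊤}   OUT={d:-3, e:0; rest ⊤}

Merge at B2: IN[B2] = OUT[B1] = {a: 0, b: ⊤, c: ⊤, d: ⊤, e: ⊤, f: ⊤}

Answer: {a: 0, b: ⊤, c: ⊤, d: ⊤, e: ⊤, f: ⊤}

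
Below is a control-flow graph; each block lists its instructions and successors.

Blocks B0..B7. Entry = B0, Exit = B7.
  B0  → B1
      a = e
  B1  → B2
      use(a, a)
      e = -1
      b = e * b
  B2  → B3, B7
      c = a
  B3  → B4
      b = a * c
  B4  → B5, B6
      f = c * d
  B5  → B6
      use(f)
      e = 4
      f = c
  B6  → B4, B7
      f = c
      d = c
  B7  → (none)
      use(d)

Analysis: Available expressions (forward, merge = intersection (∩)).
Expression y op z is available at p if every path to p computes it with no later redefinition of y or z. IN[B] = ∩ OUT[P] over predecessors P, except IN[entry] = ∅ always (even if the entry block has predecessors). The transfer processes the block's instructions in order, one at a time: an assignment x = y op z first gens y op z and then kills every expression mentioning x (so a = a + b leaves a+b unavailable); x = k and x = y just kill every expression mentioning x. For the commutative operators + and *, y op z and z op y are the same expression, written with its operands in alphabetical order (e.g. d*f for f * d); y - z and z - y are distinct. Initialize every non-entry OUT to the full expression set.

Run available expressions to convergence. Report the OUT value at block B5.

Per-block solution:
  B0: | IN={} | OUT={}
  B1: | IN={} | OUT={}
  B2: | IN={} | OUT={}
  B3: | IN={} | OUT={a*c}
  B4: | IN={a*c} | OUT={a*c, c*d}
  B5: | IN={a*c, c*d} | OUT={a*c, c*d}
  B6: | IN={a*c, c*d} | OUT={a*c}
  B7: | IN={} | OUT={}

Merge at B5: IN[B5] = OUT[B4] = {a*c, c*d}
Applying B5's transfer function to that IN value gives OUT[B5] (row B5 above).

Answer: {a*c, c*d}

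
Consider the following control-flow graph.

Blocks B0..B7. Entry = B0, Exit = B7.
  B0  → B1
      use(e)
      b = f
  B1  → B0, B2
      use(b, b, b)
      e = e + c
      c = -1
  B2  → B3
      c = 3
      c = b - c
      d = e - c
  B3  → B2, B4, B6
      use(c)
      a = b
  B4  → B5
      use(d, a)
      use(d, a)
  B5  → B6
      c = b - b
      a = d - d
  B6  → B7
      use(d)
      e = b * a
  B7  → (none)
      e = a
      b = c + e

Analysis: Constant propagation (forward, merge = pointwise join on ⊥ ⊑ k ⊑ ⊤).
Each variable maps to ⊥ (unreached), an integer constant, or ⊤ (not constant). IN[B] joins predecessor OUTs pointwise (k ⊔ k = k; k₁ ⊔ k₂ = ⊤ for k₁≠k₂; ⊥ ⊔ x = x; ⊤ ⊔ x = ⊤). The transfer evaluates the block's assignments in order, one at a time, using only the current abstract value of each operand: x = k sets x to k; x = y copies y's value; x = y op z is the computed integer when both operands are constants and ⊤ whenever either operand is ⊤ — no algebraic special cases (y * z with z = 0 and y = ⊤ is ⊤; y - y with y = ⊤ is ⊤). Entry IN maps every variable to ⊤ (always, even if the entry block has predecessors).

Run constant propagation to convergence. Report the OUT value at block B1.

Fixpoint table:
  B0:  IN=(all ⊤)  OUT=(all ⊤)
  B1:  IN=(all ⊤)  OUT={c:-1; rest ⊤}
  B2:  IN=(all ⊤)  OUT=(all ⊤)
  B3:  IN=(all ⊤)  OUT=(all ⊤)
  B4:  IN=(all ⊤)  OUT=(all ⊤)
  B5:  IN=(all ⊤)  OUT=(all ⊤)
  B6:  IN=(all ⊤)  OUT=(all ⊤)
  B7:  IN=(all ⊤)  OUT=(all ⊤)

Merge at B1: IN[B1] = OUT[B0] = {a: ⊤, b: ⊤, c: ⊤, d: ⊤, e: ⊤, f: ⊤}
Applying B1's transfer function to that IN value gives OUT[B1] (row B1 above).

Answer: {a: ⊤, b: ⊤, c: -1, d: ⊤, e: ⊤, f: ⊤}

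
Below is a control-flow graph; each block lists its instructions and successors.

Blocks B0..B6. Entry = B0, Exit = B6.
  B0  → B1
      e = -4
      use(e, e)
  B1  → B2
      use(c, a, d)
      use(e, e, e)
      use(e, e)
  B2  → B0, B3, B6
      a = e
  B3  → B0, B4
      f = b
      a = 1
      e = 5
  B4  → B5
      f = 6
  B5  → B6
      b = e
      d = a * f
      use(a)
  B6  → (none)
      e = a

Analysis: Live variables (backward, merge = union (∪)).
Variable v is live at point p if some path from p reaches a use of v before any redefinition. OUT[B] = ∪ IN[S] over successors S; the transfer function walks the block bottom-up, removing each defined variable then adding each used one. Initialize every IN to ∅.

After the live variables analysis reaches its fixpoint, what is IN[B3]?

Converged values:
  B0:  IN={a, b, c, d}  OUT={a, b, c, d, e}
  B1:  IN={a, b, c, d, e}  OUT={b, c, d, e}
  B2:  IN={b, c, d, e}  OUT={a, b, c, d}
  B3:  IN={b, c, d}  OUT={a, b, c, d, e}
  B4:  IN={a, e}  OUT={a, e, f}
  B5:  IN={a, e, f}  OUT={a}
  B6:  IN={a}  OUT={}

Merge at B3: OUT[B3] = IN[B0] ⊔ IN[B4] = {a, b, c, d, e}
Applying B3's transfer function to that OUT value gives IN[B3] (row B3 above).

Answer: {b, c, d}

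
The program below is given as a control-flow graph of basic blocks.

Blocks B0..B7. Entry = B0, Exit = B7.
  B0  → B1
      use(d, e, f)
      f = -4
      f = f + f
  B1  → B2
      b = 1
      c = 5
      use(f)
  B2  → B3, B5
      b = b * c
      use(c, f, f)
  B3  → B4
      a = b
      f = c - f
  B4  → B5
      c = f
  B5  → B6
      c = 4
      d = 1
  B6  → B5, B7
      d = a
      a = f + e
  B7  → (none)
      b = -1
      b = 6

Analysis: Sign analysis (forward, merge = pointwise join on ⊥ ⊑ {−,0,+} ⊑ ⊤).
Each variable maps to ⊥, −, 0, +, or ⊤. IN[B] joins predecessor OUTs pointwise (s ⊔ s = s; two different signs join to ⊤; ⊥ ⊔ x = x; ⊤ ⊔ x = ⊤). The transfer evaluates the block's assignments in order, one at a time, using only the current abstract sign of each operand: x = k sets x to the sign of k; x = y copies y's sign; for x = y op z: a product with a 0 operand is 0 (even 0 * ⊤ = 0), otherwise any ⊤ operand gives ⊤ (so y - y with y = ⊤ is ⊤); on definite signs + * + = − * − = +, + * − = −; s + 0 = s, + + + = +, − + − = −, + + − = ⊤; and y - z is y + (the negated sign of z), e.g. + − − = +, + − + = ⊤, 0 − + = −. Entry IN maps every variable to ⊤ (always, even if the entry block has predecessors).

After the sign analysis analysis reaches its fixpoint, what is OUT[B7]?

Answer: {a: ⊤, b: +, c: +, d: ⊤, e: ⊤, f: ⊤}

Working:
Fixpoint table:
  B0: | IN=(all ⊤) | OUT={f:-; rest ⊤}
  B1: | IN={f:-; rest ⊤} | OUT={b:+, c:+, f:-; rest ⊤}
  B2: | IN={b:+, c:+, f:-; rest ⊤} | OUT={b:+, c:+, f:-; rest ⊤}
  B3: | IN={b:+, c:+, f:-; rest ⊤} | OUT={a:+, b:+, c:+, f:+; rest ⊤}
  B4: | IN={a:+, b:+, c:+, f:+; rest ⊤} | OUT={a:+, b:+, c:+, f:+; rest ⊤}
  B5: | IN={b:+, c:+; rest ⊤} | OUT={b:+, c:+, d:+; rest ⊤}
  B6: | IN={b:+, c:+, d:+; rest ⊤} | OUT={b:+, c:+; rest ⊤}
  B7: | IN={b:+, c:+; rest ⊤} | OUT={b:+, c:+; rest ⊤}

Merge at B7: IN[B7] = OUT[B6] = {a: ⊤, b: +, c: +, d: ⊤, e: ⊤, f: ⊤}
Applying B7's transfer function to that IN value gives OUT[B7] (row B7 above).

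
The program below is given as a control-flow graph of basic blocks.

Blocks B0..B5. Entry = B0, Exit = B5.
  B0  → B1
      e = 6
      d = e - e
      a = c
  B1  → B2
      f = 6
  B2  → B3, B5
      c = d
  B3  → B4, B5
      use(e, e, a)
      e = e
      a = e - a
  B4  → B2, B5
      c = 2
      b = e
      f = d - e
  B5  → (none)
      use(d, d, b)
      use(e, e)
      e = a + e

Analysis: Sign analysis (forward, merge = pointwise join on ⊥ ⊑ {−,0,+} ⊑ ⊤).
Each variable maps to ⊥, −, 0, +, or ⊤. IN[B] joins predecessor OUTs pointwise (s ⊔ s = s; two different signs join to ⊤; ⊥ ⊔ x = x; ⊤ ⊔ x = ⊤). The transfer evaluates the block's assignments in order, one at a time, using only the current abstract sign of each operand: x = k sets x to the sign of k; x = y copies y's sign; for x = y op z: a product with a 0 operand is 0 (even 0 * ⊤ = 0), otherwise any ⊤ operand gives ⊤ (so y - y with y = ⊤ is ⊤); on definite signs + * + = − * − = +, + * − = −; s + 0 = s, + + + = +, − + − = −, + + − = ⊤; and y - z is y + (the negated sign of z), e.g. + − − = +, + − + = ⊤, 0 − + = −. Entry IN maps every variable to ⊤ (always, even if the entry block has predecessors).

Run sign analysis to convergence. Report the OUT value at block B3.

Answer: {a: ⊤, b: ⊤, c: ⊤, d: ⊤, e: +, f: ⊤}

Trace:
Per-block solution:
  B0:   IN=(all ⊤)   OUT={e:+; rest ⊤}
  B1:   IN={e:+; rest ⊤}   OUT={e:+, f:+; rest ⊤}
  B2:   IN={e:+; rest ⊤}   OUT={e:+; rest ⊤}
  B3:   IN={e:+; rest ⊤}   OUT={e:+; rest ⊤}
  B4:   IN={e:+; rest ⊤}   OUT={b:+, c:+, e:+; rest ⊤}
  B5:   IN={e:+; rest ⊤}   OUT=(all ⊤)

Merge at B3: IN[B3] = OUT[B2] = {a: ⊤, b: ⊤, c: ⊤, d: ⊤, e: +, f: ⊤}
Applying B3's transfer function to that IN value gives OUT[B3] (row B3 above).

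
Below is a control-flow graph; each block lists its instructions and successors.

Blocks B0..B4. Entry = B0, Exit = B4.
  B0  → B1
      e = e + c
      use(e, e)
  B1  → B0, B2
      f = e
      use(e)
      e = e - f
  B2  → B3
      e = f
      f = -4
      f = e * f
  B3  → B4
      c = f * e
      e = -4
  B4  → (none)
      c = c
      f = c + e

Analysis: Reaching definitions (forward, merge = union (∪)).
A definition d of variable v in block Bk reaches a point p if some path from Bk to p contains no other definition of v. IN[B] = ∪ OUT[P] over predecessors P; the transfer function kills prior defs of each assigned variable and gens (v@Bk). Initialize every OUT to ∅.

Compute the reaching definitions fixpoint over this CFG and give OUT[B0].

Answer: {e@B0, f@B1}

Trace:
Per-block solution:
  B0:   IN={e@B1, f@B1}   OUT={e@B0, f@B1}
  B1:   IN={e@B0, f@B1}   OUT={e@B1, f@B1}
  B2:   IN={e@B1, f@B1}   OUT={e@B2, f@B2}
  B3:   IN={e@B2, f@B2}   OUT={c@B3, e@B3, f@B2}
  B4:   IN={c@B3, e@B3, f@B2}   OUT={c@B4, e@B3, f@B4}

Merge at B0 (entry node, so the boundary value {} is joined with the incoming edge(s)): IN[B0] = {} ⊔ OUT[B1] = {e@B1, f@B1}
Applying B0's transfer function to that IN value gives OUT[B0] (row B0 above).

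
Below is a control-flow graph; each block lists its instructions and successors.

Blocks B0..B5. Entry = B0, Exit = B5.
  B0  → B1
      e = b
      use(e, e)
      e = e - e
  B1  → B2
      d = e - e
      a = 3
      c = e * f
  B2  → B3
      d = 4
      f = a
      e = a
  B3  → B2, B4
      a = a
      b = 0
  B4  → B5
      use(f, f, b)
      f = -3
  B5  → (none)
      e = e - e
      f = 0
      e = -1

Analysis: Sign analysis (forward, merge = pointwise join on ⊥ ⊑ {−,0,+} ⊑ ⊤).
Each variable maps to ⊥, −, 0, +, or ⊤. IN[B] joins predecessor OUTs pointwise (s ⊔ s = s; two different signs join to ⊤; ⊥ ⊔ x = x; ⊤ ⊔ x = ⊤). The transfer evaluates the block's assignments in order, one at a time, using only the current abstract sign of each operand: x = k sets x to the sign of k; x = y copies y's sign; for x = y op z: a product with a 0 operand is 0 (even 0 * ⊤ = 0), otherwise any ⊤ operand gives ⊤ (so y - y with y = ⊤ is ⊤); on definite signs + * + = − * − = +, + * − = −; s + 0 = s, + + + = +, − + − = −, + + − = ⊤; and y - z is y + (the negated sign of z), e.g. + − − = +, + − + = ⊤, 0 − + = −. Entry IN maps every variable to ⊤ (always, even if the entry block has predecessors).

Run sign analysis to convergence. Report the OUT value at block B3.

Answer: {a: +, b: 0, c: ⊤, d: +, e: +, f: +}

Derivation:
Fixpoint table:
  B0: | IN=(all ⊤) | OUT=(all ⊤)
  B1: | IN=(all ⊤) | OUT={a:+; rest ⊤}
  B2: | IN={a:+; rest ⊤} | OUT={a:+, d:+, e:+, f:+; rest ⊤}
  B3: | IN={a:+, d:+, e:+, f:+; rest ⊤} | OUT={a:+, b:0, d:+, e:+, f:+; rest ⊤}
  B4: | IN={a:+, b:0, d:+, e:+, f:+; rest ⊤} | OUT={a:+, b:0, d:+, e:+, f:-; rest ⊤}
  B5: | IN={a:+, b:0, d:+, e:+, f:-; rest ⊤} | OUT={a:+, b:0, d:+, e:-, f:0; rest ⊤}

Merge at B3: IN[B3] = OUT[B2] = {a: +, b: ⊤, c: ⊤, d: +, e: +, f: +}
Applying B3's transfer function to that IN value gives OUT[B3] (row B3 above).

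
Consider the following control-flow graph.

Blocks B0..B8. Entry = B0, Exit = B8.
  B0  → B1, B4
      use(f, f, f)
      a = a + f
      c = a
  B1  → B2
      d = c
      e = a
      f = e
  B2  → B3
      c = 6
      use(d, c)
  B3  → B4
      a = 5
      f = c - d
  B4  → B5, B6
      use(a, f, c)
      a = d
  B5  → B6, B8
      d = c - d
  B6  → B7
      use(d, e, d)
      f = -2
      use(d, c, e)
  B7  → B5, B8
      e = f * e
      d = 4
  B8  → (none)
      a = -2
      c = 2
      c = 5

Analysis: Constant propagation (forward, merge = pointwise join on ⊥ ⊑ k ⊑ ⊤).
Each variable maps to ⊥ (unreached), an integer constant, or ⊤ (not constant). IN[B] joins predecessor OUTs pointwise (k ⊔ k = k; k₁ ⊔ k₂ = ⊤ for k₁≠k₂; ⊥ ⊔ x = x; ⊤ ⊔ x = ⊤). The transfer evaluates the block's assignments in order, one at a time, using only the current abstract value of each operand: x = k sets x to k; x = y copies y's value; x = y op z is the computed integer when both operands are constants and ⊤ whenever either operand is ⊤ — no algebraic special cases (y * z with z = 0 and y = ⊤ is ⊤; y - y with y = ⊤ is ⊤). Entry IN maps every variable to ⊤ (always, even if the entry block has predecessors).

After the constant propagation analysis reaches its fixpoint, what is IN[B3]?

Converged values:
  B0:  IN=(all ⊤)  OUT=(all ⊤)
  B1:  IN=(all ⊤)  OUT=(all ⊤)
  B2:  IN=(all ⊤)  OUT={c:6; rest ⊤}
  B3:  IN={c:6; rest ⊤}  OUT={a:5, c:6; rest ⊤}
  B4:  IN=(all ⊤)  OUT=(all ⊤)
  B5:  IN=(all ⊤)  OUT=(all ⊤)
  B6:  IN=(all ⊤)  OUT={f:-2; rest ⊤}
  B7:  IN={f:-2; rest ⊤}  OUT={d:4, f:-2; rest ⊤}
  B8:  IN=(all ⊤)  OUT={a:-2, c:5; rest ⊤}

Merge at B3: IN[B3] = OUT[B2] = {a: ⊤, b: ⊤, c: 6, d: ⊤, e: ⊤, f: ⊤}

Answer: {a: ⊤, b: ⊤, c: 6, d: ⊤, e: ⊤, f: ⊤}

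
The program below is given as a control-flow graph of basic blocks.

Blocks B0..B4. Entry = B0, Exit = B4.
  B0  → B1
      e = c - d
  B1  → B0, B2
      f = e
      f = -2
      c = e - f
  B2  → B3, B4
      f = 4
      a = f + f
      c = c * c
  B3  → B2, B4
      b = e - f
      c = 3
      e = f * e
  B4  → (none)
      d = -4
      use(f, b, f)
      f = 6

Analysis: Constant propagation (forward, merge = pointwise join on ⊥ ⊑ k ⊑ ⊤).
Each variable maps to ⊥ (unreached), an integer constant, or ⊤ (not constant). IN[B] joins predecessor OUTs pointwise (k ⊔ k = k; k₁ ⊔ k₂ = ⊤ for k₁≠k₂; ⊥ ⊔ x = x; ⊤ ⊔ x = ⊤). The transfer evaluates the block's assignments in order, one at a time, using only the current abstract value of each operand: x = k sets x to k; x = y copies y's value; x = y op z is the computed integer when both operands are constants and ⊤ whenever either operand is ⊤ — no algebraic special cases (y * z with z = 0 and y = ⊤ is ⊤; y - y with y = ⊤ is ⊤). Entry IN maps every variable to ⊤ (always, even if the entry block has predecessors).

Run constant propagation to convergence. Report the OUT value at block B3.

Answer: {a: 8, b: ⊤, c: 3, d: ⊤, e: ⊤, f: 4}

Trace:
Fixpoint table:
  B0:  IN=(all ⊤)  OUT=(all ⊤)
  B1:  IN=(all ⊤)  OUT={f:-2; rest ⊤}
  B2:  IN=(all ⊤)  OUT={a:8, f:4; rest ⊤}
  B3:  IN={a:8, f:4; rest ⊤}  OUT={a:8, c:3, f:4; rest ⊤}
  B4:  IN={a:8, f:4; rest ⊤}  OUT={a:8, d:-4, f:6; rest ⊤}

Merge at B3: IN[B3] = OUT[B2] = {a: 8, b: ⊤, c: ⊤, d: ⊤, e: ⊤, f: 4}
Applying B3's transfer function to that IN value gives OUT[B3] (row B3 above).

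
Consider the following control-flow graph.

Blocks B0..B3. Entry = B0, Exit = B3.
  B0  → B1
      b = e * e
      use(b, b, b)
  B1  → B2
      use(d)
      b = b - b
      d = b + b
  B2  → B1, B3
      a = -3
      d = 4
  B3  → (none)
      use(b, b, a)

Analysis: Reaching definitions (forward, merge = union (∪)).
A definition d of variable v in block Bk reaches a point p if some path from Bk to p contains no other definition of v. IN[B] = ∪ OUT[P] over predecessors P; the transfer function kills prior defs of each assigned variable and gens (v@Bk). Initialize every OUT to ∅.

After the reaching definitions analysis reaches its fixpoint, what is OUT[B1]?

Fixpoint table:
  B0: | IN={} | OUT={b@B0}
  B1: | IN={a@B2, b@B0, b@B1, d@B2} | OUT={a@B2, b@B1, d@B1}
  B2: | IN={a@B2, b@B1, d@B1} | OUT={a@B2, b@B1, d@B2}
  B3: | IN={a@B2, b@B1, d@B2} | OUT={a@B2, b@B1, d@B2}

Merge at B1: IN[B1] = OUT[B0] ⊔ OUT[B2] = {a@B2, b@B0, b@B1, d@B2}
Applying B1's transfer function to that IN value gives OUT[B1] (row B1 above).

Answer: {a@B2, b@B1, d@B1}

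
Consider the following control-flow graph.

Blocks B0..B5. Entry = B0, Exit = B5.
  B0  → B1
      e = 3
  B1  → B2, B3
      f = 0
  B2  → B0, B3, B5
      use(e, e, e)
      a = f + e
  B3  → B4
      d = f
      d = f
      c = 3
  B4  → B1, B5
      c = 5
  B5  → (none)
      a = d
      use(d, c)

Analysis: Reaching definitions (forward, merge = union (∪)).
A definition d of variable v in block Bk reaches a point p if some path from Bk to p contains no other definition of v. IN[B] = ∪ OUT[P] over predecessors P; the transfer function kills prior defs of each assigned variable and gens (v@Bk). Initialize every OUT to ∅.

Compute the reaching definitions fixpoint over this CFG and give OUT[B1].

Per-block solution:
  B0: | IN={a@B2, c@B4, d@B3, e@B0, f@B1} | OUT={a@B2, c@B4, d@B3, e@B0, f@B1}
  B1: | IN={a@B2, c@B4, d@B3, e@B0, f@B1} | OUT={a@B2, c@B4, d@B3, e@B0, f@B1}
  B2: | IN={a@B2, c@B4, d@B3, e@B0, f@B1} | OUT={a@B2, c@B4, d@B3, e@B0, f@B1}
  B3: | IN={a@B2, c@B4, d@B3, e@B0, f@B1} | OUT={a@B2, c@B3, d@B3, e@B0, f@B1}
  B4: | IN={a@B2, c@B3, d@B3, e@B0, f@B1} | OUT={a@B2, c@B4, d@B3, e@B0, f@B1}
  B5: | IN={a@B2, c@B4, d@B3, e@B0, f@B1} | OUT={a@B5, c@B4, d@B3, e@B0, f@B1}

Merge at B1: IN[B1] = OUT[B0] ⊔ OUT[B4] = {a@B2, c@B4, d@B3, e@B0, f@B1}
Applying B1's transfer function to that IN value gives OUT[B1] (row B1 above).

Answer: {a@B2, c@B4, d@B3, e@B0, f@B1}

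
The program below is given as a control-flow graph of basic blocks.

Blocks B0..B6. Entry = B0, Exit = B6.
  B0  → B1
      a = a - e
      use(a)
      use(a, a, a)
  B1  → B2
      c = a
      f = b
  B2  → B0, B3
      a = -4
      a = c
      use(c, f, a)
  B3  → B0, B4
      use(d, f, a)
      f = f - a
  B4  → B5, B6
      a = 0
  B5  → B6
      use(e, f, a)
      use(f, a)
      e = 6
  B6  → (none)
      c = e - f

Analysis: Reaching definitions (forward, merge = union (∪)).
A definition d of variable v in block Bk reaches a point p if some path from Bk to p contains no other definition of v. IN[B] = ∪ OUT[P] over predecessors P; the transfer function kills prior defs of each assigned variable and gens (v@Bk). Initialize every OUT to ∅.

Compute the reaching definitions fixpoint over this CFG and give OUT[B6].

Per-block solution:
  B0: | IN={a@B2, c@B1, f@B1, f@B3} | OUT={a@B0, c@B1, f@B1, f@B3}
  B1: | IN={a@B0, c@B1, f@B1, f@B3} | OUT={a@B0, c@B1, f@B1}
  B2: | IN={a@B0, c@B1, f@B1} | OUT={a@B2, c@B1, f@B1}
  B3: | IN={a@B2, c@B1, f@B1} | OUT={a@B2, c@B1, f@B3}
  B4: | IN={a@B2, c@B1, f@B3} | OUT={a@B4, c@B1, f@B3}
  B5: | IN={a@B4, c@B1, f@B3} | OUT={a@B4, c@B1, e@B5, f@B3}
  B6: | IN={a@B4, c@B1, e@B5, f@B3} | OUT={a@B4, c@B6, e@B5, f@B3}

Merge at B6: IN[B6] = OUT[B4] ⊔ OUT[B5] = {a@B4, c@B1, e@B5, f@B3}
Applying B6's transfer function to that IN value gives OUT[B6] (row B6 above).

Answer: {a@B4, c@B6, e@B5, f@B3}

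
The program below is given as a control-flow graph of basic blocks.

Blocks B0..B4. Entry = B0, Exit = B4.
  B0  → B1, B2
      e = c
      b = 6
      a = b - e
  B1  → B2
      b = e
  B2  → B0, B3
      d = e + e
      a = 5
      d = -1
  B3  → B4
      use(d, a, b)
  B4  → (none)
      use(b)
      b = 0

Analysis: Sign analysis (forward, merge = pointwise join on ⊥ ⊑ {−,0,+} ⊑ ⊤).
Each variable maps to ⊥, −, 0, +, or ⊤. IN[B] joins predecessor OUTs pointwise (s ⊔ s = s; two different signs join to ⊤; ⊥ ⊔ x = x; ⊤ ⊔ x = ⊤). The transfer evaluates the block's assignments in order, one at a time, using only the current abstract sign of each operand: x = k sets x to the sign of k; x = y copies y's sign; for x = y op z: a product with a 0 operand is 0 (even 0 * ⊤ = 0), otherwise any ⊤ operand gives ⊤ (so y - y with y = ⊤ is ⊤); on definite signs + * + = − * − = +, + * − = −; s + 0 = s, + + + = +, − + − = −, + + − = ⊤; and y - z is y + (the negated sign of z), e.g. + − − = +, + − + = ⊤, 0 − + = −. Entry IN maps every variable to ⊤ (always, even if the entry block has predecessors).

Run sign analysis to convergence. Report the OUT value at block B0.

Answer: {a: ⊤, b: +, c: ⊤, d: ⊤, e: ⊤, f: ⊤}

Derivation:
Per-block solution:
  B0:   IN=(all ⊤)   OUT={b:+; rest ⊤}
  B1:   IN={b:+; rest ⊤}   OUT=(all ⊤)
  B2:   IN=(all ⊤)   OUT={a:+, d:-; rest ⊤}
  B3:   IN={a:+, d:-; rest ⊤}   OUT={a:+, d:-; rest ⊤}
  B4:   IN={a:+, d:-; rest ⊤}   OUT={a:+, b:0, d:-; rest ⊤}

Merge at B0 (entry node, so the boundary value (all ⊤) is joined with the incoming edge(s)): IN[B0] = (all ⊤) ⊔ OUT[B2] = {a: ⊤, b: ⊤, c: ⊤, d: ⊤, e: ⊤, f: ⊤}
Applying B0's transfer function to that IN value gives OUT[B0] (row B0 above).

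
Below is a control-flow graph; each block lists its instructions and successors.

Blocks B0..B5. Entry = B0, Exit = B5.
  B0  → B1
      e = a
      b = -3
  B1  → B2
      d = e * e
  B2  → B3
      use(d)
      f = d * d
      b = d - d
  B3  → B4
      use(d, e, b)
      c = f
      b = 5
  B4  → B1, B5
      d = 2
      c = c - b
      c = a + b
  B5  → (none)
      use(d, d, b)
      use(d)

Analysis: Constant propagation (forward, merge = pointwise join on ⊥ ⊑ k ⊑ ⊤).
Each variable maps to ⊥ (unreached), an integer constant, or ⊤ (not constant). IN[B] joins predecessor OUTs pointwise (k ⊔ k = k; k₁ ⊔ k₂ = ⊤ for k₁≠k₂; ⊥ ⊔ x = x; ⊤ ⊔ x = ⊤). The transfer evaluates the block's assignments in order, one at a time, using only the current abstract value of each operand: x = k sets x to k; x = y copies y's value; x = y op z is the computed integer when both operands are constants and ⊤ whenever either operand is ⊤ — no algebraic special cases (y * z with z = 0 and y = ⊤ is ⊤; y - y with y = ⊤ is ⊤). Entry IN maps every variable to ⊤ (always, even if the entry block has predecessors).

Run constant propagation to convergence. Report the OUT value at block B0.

Fixpoint table:
  B0:   IN=(all ⊤)   OUT={b:-3; rest ⊤}
  B1:   IN=(all ⊤)   OUT=(all ⊤)
  B2:   IN=(all ⊤)   OUT=(all ⊤)
  B3:   IN=(all ⊤)   OUT={b:5; rest ⊤}
  B4:   IN={b:5; rest ⊤}   OUT={b:5, d:2; rest ⊤}
  B5:   IN={b:5, d:2; rest ⊤}   OUT={b:5, d:2; rest ⊤}

B0 is the boundary node: IN[B0] = {a: ⊤, b: ⊤, c: ⊤, d: ⊤, e: ⊤, f: ⊤}
Applying B0's transfer function to that IN value gives OUT[B0] (row B0 above).

Answer: {a: ⊤, b: -3, c: ⊤, d: ⊤, e: ⊤, f: ⊤}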